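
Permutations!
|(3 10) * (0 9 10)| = 4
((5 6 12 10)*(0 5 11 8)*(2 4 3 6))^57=(0 10 3 5 11 6 2 8 12 4)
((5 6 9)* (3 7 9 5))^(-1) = (3 9 7)(5 6)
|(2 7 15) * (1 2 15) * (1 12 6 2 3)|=4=|(15)(1 3)(2 7 12 6)|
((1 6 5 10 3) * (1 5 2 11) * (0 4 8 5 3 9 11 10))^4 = (1 9 2)(6 11 10)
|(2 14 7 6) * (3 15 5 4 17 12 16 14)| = |(2 3 15 5 4 17 12 16 14 7 6)| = 11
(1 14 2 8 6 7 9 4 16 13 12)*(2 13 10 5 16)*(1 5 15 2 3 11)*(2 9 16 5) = (1 14 13 12 2 8 6 7 16 10 15 9 4 3 11) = [0, 14, 8, 11, 3, 5, 7, 16, 6, 4, 15, 1, 2, 12, 13, 9, 10]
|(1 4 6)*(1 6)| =|(6)(1 4)| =2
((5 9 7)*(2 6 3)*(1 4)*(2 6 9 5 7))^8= (9)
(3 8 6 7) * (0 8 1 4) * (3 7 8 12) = (0 12 3 1 4)(6 8) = [12, 4, 2, 1, 0, 5, 8, 7, 6, 9, 10, 11, 3]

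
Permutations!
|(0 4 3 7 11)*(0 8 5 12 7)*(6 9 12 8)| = 30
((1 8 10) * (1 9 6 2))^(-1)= ((1 8 10 9 6 2))^(-1)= (1 2 6 9 10 8)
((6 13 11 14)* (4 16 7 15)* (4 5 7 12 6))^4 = (4 13 16 11 12 14 6)(5 7 15)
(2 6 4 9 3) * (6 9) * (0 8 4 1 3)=(0 8 4 6 1 3 2 9)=[8, 3, 9, 2, 6, 5, 1, 7, 4, 0]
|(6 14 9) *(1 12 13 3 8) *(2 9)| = |(1 12 13 3 8)(2 9 6 14)| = 20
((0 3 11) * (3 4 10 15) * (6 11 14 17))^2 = (0 10 3 17 11 4 15 14 6)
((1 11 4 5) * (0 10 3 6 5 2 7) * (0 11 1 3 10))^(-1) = (2 4 11 7)(3 5 6)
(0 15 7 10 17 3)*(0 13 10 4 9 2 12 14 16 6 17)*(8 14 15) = (0 8 14 16 6 17 3 13 10)(2 12 15 7 4 9) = [8, 1, 12, 13, 9, 5, 17, 4, 14, 2, 0, 11, 15, 10, 16, 7, 6, 3]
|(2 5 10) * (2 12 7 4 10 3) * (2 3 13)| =|(2 5 13)(4 10 12 7)| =12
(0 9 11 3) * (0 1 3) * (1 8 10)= (0 9 11)(1 3 8 10)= [9, 3, 2, 8, 4, 5, 6, 7, 10, 11, 1, 0]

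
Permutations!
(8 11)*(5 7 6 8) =(5 7 6 8 11) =[0, 1, 2, 3, 4, 7, 8, 6, 11, 9, 10, 5]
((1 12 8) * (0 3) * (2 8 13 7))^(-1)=(0 3)(1 8 2 7 13 12)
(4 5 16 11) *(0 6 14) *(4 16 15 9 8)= (0 6 14)(4 5 15 9 8)(11 16)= [6, 1, 2, 3, 5, 15, 14, 7, 4, 8, 10, 16, 12, 13, 0, 9, 11]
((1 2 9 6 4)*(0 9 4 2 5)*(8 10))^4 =(10)(0 4 9 1 6 5 2)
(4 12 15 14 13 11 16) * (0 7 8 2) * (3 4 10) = (0 7 8 2)(3 4 12 15 14 13 11 16 10) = [7, 1, 0, 4, 12, 5, 6, 8, 2, 9, 3, 16, 15, 11, 13, 14, 10]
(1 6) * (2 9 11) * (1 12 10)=(1 6 12 10)(2 9 11)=[0, 6, 9, 3, 4, 5, 12, 7, 8, 11, 1, 2, 10]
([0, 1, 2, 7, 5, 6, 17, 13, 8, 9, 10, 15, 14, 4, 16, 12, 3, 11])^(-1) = (3 16 14 12 15 11 17 6 5 4 13 7)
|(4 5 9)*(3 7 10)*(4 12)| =12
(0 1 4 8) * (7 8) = (0 1 4 7 8) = [1, 4, 2, 3, 7, 5, 6, 8, 0]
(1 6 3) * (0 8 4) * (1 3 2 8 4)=(0 4)(1 6 2 8)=[4, 6, 8, 3, 0, 5, 2, 7, 1]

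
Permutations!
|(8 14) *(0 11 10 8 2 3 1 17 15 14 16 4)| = |(0 11 10 8 16 4)(1 17 15 14 2 3)| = 6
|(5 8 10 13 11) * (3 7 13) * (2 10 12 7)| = 6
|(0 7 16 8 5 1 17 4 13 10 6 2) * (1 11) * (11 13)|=36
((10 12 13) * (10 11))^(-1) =(10 11 13 12) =((10 12 13 11))^(-1)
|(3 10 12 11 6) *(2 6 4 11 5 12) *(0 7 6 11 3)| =|(0 7 6)(2 11 4 3 10)(5 12)| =30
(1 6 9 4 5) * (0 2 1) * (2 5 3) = [5, 6, 1, 2, 3, 0, 9, 7, 8, 4] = (0 5)(1 6 9 4 3 2)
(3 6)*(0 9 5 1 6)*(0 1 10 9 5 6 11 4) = (0 5 10 9 6 3 1 11 4) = [5, 11, 2, 1, 0, 10, 3, 7, 8, 6, 9, 4]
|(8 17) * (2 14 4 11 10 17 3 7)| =9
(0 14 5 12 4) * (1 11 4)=[14, 11, 2, 3, 0, 12, 6, 7, 8, 9, 10, 4, 1, 13, 5]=(0 14 5 12 1 11 4)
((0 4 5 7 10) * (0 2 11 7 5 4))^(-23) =(2 11 7 10)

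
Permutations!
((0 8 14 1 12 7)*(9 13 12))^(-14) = ((0 8 14 1 9 13 12 7))^(-14) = (0 14 9 12)(1 13 7 8)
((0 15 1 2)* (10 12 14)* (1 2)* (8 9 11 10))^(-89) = (0 15 2)(8 9 11 10 12 14)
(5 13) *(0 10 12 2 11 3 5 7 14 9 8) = (0 10 12 2 11 3 5 13 7 14 9 8) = [10, 1, 11, 5, 4, 13, 6, 14, 0, 8, 12, 3, 2, 7, 9]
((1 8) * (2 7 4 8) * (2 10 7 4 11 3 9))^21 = (1 11 2)(3 4 10)(7 9 8)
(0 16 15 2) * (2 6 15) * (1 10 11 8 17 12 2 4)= (0 16 4 1 10 11 8 17 12 2)(6 15)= [16, 10, 0, 3, 1, 5, 15, 7, 17, 9, 11, 8, 2, 13, 14, 6, 4, 12]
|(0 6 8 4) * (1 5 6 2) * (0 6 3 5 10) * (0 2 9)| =6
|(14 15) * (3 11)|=|(3 11)(14 15)|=2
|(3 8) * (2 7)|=2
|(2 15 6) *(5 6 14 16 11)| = |(2 15 14 16 11 5 6)| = 7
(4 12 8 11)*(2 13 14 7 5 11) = (2 13 14 7 5 11 4 12 8) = [0, 1, 13, 3, 12, 11, 6, 5, 2, 9, 10, 4, 8, 14, 7]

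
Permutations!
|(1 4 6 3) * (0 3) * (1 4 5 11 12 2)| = 20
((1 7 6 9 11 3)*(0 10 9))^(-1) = ((0 10 9 11 3 1 7 6))^(-1) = (0 6 7 1 3 11 9 10)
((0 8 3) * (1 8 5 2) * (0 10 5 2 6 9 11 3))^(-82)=((0 2 1 8)(3 10 5 6 9 11))^(-82)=(0 1)(2 8)(3 5 9)(6 11 10)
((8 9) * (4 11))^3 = (4 11)(8 9)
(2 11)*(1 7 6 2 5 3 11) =(1 7 6 2)(3 11 5) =[0, 7, 1, 11, 4, 3, 2, 6, 8, 9, 10, 5]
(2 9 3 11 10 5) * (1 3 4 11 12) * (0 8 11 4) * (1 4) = (0 8 11 10 5 2 9)(1 3 12 4) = [8, 3, 9, 12, 1, 2, 6, 7, 11, 0, 5, 10, 4]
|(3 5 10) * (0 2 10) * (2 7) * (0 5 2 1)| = |(0 7 1)(2 10 3)| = 3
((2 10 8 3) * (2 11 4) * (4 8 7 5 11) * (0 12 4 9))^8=(0 8 7 4 9 11 10 12 3 5 2)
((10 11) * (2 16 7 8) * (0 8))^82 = ((0 8 2 16 7)(10 11))^82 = (0 2 7 8 16)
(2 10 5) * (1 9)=(1 9)(2 10 5)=[0, 9, 10, 3, 4, 2, 6, 7, 8, 1, 5]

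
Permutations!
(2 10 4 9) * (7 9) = (2 10 4 7 9) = [0, 1, 10, 3, 7, 5, 6, 9, 8, 2, 4]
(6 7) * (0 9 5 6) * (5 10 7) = [9, 1, 2, 3, 4, 6, 5, 0, 8, 10, 7] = (0 9 10 7)(5 6)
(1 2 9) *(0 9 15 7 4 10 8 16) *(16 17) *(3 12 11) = (0 9 1 2 15 7 4 10 8 17 16)(3 12 11) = [9, 2, 15, 12, 10, 5, 6, 4, 17, 1, 8, 3, 11, 13, 14, 7, 0, 16]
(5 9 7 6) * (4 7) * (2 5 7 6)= (2 5 9 4 6 7)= [0, 1, 5, 3, 6, 9, 7, 2, 8, 4]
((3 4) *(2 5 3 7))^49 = (2 7 4 3 5)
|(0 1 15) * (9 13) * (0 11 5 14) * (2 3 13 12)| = |(0 1 15 11 5 14)(2 3 13 9 12)| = 30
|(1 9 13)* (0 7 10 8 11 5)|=|(0 7 10 8 11 5)(1 9 13)|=6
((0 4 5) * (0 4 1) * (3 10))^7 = (0 1)(3 10)(4 5) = ((0 1)(3 10)(4 5))^7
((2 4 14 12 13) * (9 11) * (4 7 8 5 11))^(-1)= ((2 7 8 5 11 9 4 14 12 13))^(-1)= (2 13 12 14 4 9 11 5 8 7)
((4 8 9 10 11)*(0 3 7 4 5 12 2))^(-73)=(0 8 5 3 9 12 7 10 2 4 11)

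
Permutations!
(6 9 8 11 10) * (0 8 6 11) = (0 8)(6 9)(10 11) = [8, 1, 2, 3, 4, 5, 9, 7, 0, 6, 11, 10]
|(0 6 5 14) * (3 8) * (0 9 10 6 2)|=10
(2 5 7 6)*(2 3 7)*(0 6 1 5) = (0 6 3 7 1 5 2) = [6, 5, 0, 7, 4, 2, 3, 1]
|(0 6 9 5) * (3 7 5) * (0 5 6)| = |(3 7 6 9)| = 4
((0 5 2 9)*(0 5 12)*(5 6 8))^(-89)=((0 12)(2 9 6 8 5))^(-89)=(0 12)(2 9 6 8 5)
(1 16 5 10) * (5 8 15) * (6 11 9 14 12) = (1 16 8 15 5 10)(6 11 9 14 12) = [0, 16, 2, 3, 4, 10, 11, 7, 15, 14, 1, 9, 6, 13, 12, 5, 8]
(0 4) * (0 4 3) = (4)(0 3) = [3, 1, 2, 0, 4]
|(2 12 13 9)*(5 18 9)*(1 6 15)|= 6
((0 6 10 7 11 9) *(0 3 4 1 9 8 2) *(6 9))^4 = ((0 9 3 4 1 6 10 7 11 8 2))^4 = (0 1 11 9 6 8 3 10 2 4 7)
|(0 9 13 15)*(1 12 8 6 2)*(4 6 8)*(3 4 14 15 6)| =18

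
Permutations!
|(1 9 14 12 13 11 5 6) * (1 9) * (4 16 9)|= |(4 16 9 14 12 13 11 5 6)|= 9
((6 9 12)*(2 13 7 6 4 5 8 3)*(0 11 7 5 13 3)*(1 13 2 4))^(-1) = ((0 11 7 6 9 12 1 13 5 8)(2 3 4))^(-1) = (0 8 5 13 1 12 9 6 7 11)(2 4 3)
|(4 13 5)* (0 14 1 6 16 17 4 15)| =10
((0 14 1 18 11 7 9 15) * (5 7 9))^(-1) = (0 15 9 11 18 1 14)(5 7)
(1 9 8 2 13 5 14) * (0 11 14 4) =(0 11 14 1 9 8 2 13 5 4) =[11, 9, 13, 3, 0, 4, 6, 7, 2, 8, 10, 14, 12, 5, 1]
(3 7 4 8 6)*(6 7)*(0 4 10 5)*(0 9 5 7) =(0 4 8)(3 6)(5 9)(7 10) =[4, 1, 2, 6, 8, 9, 3, 10, 0, 5, 7]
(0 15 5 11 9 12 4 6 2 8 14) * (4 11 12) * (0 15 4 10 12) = (0 4 6 2 8 14 15 5)(9 10 12 11) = [4, 1, 8, 3, 6, 0, 2, 7, 14, 10, 12, 9, 11, 13, 15, 5]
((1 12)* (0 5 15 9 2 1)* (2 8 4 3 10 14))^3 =(0 9 3 2)(1 5 8 10)(4 14 12 15)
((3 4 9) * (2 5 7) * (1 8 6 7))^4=(1 2 6)(3 4 9)(5 7 8)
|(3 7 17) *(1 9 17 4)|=6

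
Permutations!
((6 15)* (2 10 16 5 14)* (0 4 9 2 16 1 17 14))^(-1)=(0 5 16 14 17 1 10 2 9 4)(6 15)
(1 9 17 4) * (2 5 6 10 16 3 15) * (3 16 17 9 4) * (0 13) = [13, 4, 5, 15, 1, 6, 10, 7, 8, 9, 17, 11, 12, 0, 14, 2, 16, 3] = (0 13)(1 4)(2 5 6 10 17 3 15)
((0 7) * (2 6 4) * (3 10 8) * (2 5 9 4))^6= (10)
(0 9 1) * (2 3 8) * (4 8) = [9, 0, 3, 4, 8, 5, 6, 7, 2, 1] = (0 9 1)(2 3 4 8)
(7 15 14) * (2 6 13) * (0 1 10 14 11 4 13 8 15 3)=(0 1 10 14 7 3)(2 6 8 15 11 4 13)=[1, 10, 6, 0, 13, 5, 8, 3, 15, 9, 14, 4, 12, 2, 7, 11]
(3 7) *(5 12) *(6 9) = (3 7)(5 12)(6 9) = [0, 1, 2, 7, 4, 12, 9, 3, 8, 6, 10, 11, 5]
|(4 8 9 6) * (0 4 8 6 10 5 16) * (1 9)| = |(0 4 6 8 1 9 10 5 16)| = 9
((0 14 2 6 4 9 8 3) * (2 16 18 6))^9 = (18)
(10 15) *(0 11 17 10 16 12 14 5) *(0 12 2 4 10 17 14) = (17)(0 11 14 5 12)(2 4 10 15 16) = [11, 1, 4, 3, 10, 12, 6, 7, 8, 9, 15, 14, 0, 13, 5, 16, 2, 17]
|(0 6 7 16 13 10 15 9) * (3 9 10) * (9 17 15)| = 10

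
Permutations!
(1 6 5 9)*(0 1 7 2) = [1, 6, 0, 3, 4, 9, 5, 2, 8, 7] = (0 1 6 5 9 7 2)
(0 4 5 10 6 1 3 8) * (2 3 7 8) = [4, 7, 3, 2, 5, 10, 1, 8, 0, 9, 6] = (0 4 5 10 6 1 7 8)(2 3)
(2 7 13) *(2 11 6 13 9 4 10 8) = (2 7 9 4 10 8)(6 13 11) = [0, 1, 7, 3, 10, 5, 13, 9, 2, 4, 8, 6, 12, 11]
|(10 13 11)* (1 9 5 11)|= 6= |(1 9 5 11 10 13)|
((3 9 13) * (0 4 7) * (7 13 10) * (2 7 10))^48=(0 7 2 9 3 13 4)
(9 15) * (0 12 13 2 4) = (0 12 13 2 4)(9 15) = [12, 1, 4, 3, 0, 5, 6, 7, 8, 15, 10, 11, 13, 2, 14, 9]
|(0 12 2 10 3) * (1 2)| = |(0 12 1 2 10 3)| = 6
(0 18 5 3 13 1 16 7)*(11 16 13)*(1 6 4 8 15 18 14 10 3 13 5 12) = [14, 5, 2, 11, 8, 13, 4, 0, 15, 9, 3, 16, 1, 6, 10, 18, 7, 17, 12] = (0 14 10 3 11 16 7)(1 5 13 6 4 8 15 18 12)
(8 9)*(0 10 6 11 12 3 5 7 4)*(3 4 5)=(0 10 6 11 12 4)(5 7)(8 9)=[10, 1, 2, 3, 0, 7, 11, 5, 9, 8, 6, 12, 4]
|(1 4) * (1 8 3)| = |(1 4 8 3)| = 4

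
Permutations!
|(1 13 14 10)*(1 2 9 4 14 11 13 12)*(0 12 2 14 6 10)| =|(0 12 1 2 9 4 6 10 14)(11 13)| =18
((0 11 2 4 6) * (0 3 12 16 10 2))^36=(2 4 6 3 12 16 10)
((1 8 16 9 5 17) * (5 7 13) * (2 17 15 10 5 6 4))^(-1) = (1 17 2 4 6 13 7 9 16 8)(5 10 15)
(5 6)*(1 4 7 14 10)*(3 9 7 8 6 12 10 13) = (1 4 8 6 5 12 10)(3 9 7 14 13) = [0, 4, 2, 9, 8, 12, 5, 14, 6, 7, 1, 11, 10, 3, 13]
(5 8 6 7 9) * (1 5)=[0, 5, 2, 3, 4, 8, 7, 9, 6, 1]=(1 5 8 6 7 9)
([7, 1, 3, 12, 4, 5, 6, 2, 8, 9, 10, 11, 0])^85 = (12)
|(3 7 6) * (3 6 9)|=3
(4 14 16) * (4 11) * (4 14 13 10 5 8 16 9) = (4 13 10 5 8 16 11 14 9) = [0, 1, 2, 3, 13, 8, 6, 7, 16, 4, 5, 14, 12, 10, 9, 15, 11]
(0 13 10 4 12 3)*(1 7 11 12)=(0 13 10 4 1 7 11 12 3)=[13, 7, 2, 0, 1, 5, 6, 11, 8, 9, 4, 12, 3, 10]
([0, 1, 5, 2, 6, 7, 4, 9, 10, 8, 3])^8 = (2 5 7 9 8 10 3)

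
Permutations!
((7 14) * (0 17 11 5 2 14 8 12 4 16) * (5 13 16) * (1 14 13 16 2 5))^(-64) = ((0 17 11 16)(1 14 7 8 12 4)(2 13))^(-64) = (17)(1 7 12)(4 14 8)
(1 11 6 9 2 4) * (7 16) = (1 11 6 9 2 4)(7 16) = [0, 11, 4, 3, 1, 5, 9, 16, 8, 2, 10, 6, 12, 13, 14, 15, 7]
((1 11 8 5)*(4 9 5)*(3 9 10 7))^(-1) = (1 5 9 3 7 10 4 8 11)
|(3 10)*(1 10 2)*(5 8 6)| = 12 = |(1 10 3 2)(5 8 6)|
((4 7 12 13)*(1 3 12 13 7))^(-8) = ((1 3 12 7 13 4))^(-8) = (1 13 12)(3 4 7)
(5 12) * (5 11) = (5 12 11) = [0, 1, 2, 3, 4, 12, 6, 7, 8, 9, 10, 5, 11]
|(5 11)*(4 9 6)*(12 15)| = |(4 9 6)(5 11)(12 15)| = 6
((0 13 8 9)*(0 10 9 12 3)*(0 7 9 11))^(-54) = ((0 13 8 12 3 7 9 10 11))^(-54) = (13)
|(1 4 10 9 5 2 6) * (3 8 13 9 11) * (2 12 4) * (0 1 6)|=|(0 1 2)(3 8 13 9 5 12 4 10 11)|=9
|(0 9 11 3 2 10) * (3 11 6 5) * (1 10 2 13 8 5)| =|(0 9 6 1 10)(3 13 8 5)| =20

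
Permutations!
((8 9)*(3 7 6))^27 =(8 9) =((3 7 6)(8 9))^27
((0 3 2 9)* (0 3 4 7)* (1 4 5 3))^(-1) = ((0 5 3 2 9 1 4 7))^(-1) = (0 7 4 1 9 2 3 5)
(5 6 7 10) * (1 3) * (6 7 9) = (1 3)(5 7 10)(6 9) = [0, 3, 2, 1, 4, 7, 9, 10, 8, 6, 5]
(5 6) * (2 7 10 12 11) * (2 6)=[0, 1, 7, 3, 4, 2, 5, 10, 8, 9, 12, 6, 11]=(2 7 10 12 11 6 5)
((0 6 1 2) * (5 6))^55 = ((0 5 6 1 2))^55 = (6)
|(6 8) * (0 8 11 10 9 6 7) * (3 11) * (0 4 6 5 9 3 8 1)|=12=|(0 1)(3 11 10)(4 6 8 7)(5 9)|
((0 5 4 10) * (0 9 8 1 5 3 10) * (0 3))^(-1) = ((1 5 4 3 10 9 8))^(-1) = (1 8 9 10 3 4 5)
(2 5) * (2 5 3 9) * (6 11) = [0, 1, 3, 9, 4, 5, 11, 7, 8, 2, 10, 6] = (2 3 9)(6 11)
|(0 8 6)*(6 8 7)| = |(8)(0 7 6)| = 3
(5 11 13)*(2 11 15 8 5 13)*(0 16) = [16, 1, 11, 3, 4, 15, 6, 7, 5, 9, 10, 2, 12, 13, 14, 8, 0] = (0 16)(2 11)(5 15 8)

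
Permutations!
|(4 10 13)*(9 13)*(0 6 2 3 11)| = |(0 6 2 3 11)(4 10 9 13)| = 20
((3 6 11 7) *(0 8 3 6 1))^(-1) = ((0 8 3 1)(6 11 7))^(-1) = (0 1 3 8)(6 7 11)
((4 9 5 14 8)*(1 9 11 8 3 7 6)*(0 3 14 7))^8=((14)(0 3)(1 9 5 7 6)(4 11 8))^8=(14)(1 7 9 6 5)(4 8 11)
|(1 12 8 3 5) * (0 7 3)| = 7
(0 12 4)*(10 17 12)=(0 10 17 12 4)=[10, 1, 2, 3, 0, 5, 6, 7, 8, 9, 17, 11, 4, 13, 14, 15, 16, 12]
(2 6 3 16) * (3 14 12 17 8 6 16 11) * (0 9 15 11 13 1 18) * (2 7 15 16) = (0 9 16 7 15 11 3 13 1 18)(6 14 12 17 8) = [9, 18, 2, 13, 4, 5, 14, 15, 6, 16, 10, 3, 17, 1, 12, 11, 7, 8, 0]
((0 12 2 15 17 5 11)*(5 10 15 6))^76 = (0 5 2)(6 12 11)(10 15 17)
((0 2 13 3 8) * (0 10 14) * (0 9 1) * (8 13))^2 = (0 8 14 1 2 10 9)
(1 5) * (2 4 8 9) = [0, 5, 4, 3, 8, 1, 6, 7, 9, 2] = (1 5)(2 4 8 9)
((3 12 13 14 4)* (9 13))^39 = (3 13)(4 9)(12 14)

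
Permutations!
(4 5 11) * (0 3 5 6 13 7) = (0 3 5 11 4 6 13 7) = [3, 1, 2, 5, 6, 11, 13, 0, 8, 9, 10, 4, 12, 7]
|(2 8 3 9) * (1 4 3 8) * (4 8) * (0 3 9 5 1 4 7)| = 6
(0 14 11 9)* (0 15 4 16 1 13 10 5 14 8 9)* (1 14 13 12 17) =(0 8 9 15 4 16 14 11)(1 12 17)(5 13 10) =[8, 12, 2, 3, 16, 13, 6, 7, 9, 15, 5, 0, 17, 10, 11, 4, 14, 1]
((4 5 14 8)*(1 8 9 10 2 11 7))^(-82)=(1 11 10 14 4)(2 9 5 8 7)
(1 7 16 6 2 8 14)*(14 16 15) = [0, 7, 8, 3, 4, 5, 2, 15, 16, 9, 10, 11, 12, 13, 1, 14, 6] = (1 7 15 14)(2 8 16 6)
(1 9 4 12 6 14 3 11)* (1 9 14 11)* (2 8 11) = (1 14 3)(2 8 11 9 4 12 6) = [0, 14, 8, 1, 12, 5, 2, 7, 11, 4, 10, 9, 6, 13, 3]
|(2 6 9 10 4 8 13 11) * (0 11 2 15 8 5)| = |(0 11 15 8 13 2 6 9 10 4 5)| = 11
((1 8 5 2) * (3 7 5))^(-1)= ((1 8 3 7 5 2))^(-1)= (1 2 5 7 3 8)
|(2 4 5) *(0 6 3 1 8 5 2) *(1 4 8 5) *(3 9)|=9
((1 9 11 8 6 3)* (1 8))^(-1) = ((1 9 11)(3 8 6))^(-1) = (1 11 9)(3 6 8)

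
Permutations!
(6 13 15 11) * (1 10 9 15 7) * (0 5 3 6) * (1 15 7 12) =(0 5 3 6 13 12 1 10 9 7 15 11) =[5, 10, 2, 6, 4, 3, 13, 15, 8, 7, 9, 0, 1, 12, 14, 11]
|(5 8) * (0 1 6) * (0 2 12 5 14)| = 8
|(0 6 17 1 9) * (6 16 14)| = 7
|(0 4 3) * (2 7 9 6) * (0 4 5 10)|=12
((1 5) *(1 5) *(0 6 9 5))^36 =(9)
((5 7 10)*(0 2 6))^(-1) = (0 6 2)(5 10 7)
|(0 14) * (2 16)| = |(0 14)(2 16)| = 2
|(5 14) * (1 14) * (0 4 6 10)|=12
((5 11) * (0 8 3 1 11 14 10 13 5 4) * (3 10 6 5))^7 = ((0 8 10 13 3 1 11 4)(5 14 6))^7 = (0 4 11 1 3 13 10 8)(5 14 6)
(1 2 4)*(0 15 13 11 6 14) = (0 15 13 11 6 14)(1 2 4) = [15, 2, 4, 3, 1, 5, 14, 7, 8, 9, 10, 6, 12, 11, 0, 13]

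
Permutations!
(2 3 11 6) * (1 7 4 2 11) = [0, 7, 3, 1, 2, 5, 11, 4, 8, 9, 10, 6] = (1 7 4 2 3)(6 11)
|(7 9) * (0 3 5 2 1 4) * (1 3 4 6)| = 6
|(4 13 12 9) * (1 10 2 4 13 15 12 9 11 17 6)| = |(1 10 2 4 15 12 11 17 6)(9 13)| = 18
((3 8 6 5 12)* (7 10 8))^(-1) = (3 12 5 6 8 10 7)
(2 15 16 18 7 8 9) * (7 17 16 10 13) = (2 15 10 13 7 8 9)(16 18 17) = [0, 1, 15, 3, 4, 5, 6, 8, 9, 2, 13, 11, 12, 7, 14, 10, 18, 16, 17]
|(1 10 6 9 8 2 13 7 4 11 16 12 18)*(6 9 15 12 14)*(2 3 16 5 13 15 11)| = 17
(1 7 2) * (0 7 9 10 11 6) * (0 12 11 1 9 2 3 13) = (0 7 3 13)(1 2 9 10)(6 12 11) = [7, 2, 9, 13, 4, 5, 12, 3, 8, 10, 1, 6, 11, 0]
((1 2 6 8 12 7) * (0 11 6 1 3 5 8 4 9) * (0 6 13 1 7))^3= (0 1 3 12 13 7 8 11 2 5)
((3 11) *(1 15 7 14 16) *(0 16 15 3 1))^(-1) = (0 16)(1 11 3)(7 15 14)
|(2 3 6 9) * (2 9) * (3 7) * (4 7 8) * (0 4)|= |(9)(0 4 7 3 6 2 8)|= 7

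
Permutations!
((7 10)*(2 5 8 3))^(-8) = ((2 5 8 3)(7 10))^(-8) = (10)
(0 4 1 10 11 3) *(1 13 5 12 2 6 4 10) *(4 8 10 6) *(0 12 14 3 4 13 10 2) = (0 6 8 2 13 5 14 3 12)(4 10 11) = [6, 1, 13, 12, 10, 14, 8, 7, 2, 9, 11, 4, 0, 5, 3]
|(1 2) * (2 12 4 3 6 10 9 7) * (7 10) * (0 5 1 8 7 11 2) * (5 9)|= 13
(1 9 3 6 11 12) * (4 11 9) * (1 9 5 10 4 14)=(1 14)(3 6 5 10 4 11 12 9)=[0, 14, 2, 6, 11, 10, 5, 7, 8, 3, 4, 12, 9, 13, 1]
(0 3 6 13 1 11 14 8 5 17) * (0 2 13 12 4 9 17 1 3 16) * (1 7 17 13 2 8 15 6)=(0 16)(1 11 14 15 6 12 4 9 13 3)(5 7 17 8)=[16, 11, 2, 1, 9, 7, 12, 17, 5, 13, 10, 14, 4, 3, 15, 6, 0, 8]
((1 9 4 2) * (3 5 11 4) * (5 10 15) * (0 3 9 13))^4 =(0 5 1 10 4)(2 3 11 13 15) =((0 3 10 15 5 11 4 2 1 13))^4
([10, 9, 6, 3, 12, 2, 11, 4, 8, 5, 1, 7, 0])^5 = (0 2 12 5 4 9 7 1 11 10 6)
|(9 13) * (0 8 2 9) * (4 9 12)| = |(0 8 2 12 4 9 13)| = 7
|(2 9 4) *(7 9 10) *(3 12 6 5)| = |(2 10 7 9 4)(3 12 6 5)| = 20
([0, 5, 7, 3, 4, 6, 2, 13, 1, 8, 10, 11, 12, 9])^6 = (1 9 7 6)(2 5 8 13)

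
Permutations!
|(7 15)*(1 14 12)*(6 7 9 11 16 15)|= 12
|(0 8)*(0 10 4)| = |(0 8 10 4)| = 4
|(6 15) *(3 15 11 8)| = 5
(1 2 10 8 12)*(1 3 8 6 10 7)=(1 2 7)(3 8 12)(6 10)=[0, 2, 7, 8, 4, 5, 10, 1, 12, 9, 6, 11, 3]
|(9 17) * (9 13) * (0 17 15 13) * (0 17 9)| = |(17)(0 9 15 13)| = 4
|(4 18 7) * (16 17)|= 6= |(4 18 7)(16 17)|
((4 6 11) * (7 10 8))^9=(11)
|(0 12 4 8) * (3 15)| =|(0 12 4 8)(3 15)| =4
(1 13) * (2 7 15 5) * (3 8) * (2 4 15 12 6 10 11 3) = [0, 13, 7, 8, 15, 4, 10, 12, 2, 9, 11, 3, 6, 1, 14, 5] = (1 13)(2 7 12 6 10 11 3 8)(4 15 5)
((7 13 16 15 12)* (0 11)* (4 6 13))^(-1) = ((0 11)(4 6 13 16 15 12 7))^(-1) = (0 11)(4 7 12 15 16 13 6)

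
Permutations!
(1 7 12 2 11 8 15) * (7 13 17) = (1 13 17 7 12 2 11 8 15) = [0, 13, 11, 3, 4, 5, 6, 12, 15, 9, 10, 8, 2, 17, 14, 1, 16, 7]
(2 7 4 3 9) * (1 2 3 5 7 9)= [0, 2, 9, 1, 5, 7, 6, 4, 8, 3]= (1 2 9 3)(4 5 7)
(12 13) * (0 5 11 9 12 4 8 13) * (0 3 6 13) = [5, 1, 2, 6, 8, 11, 13, 7, 0, 12, 10, 9, 3, 4] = (0 5 11 9 12 3 6 13 4 8)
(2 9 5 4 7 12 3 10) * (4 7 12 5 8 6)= (2 9 8 6 4 12 3 10)(5 7)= [0, 1, 9, 10, 12, 7, 4, 5, 6, 8, 2, 11, 3]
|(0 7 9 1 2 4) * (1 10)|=7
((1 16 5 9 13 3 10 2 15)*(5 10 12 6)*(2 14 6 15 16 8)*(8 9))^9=((1 9 13 3 12 15)(2 16 10 14 6 5 8))^9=(1 3)(2 10 6 8 16 14 5)(9 12)(13 15)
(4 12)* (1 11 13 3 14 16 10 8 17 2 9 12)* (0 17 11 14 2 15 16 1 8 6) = (0 17 15 16 10 6)(1 14)(2 9 12 4 8 11 13 3) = [17, 14, 9, 2, 8, 5, 0, 7, 11, 12, 6, 13, 4, 3, 1, 16, 10, 15]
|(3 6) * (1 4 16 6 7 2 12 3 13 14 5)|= 28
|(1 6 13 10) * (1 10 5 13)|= 2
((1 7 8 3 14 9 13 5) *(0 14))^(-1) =((0 14 9 13 5 1 7 8 3))^(-1) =(0 3 8 7 1 5 13 9 14)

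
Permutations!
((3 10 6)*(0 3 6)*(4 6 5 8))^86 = (0 10 3)(4 5)(6 8)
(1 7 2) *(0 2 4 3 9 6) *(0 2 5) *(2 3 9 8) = (0 5)(1 7 4 9 6 3 8 2) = [5, 7, 1, 8, 9, 0, 3, 4, 2, 6]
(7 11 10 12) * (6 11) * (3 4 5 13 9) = [0, 1, 2, 4, 5, 13, 11, 6, 8, 3, 12, 10, 7, 9] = (3 4 5 13 9)(6 11 10 12 7)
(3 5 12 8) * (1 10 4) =(1 10 4)(3 5 12 8) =[0, 10, 2, 5, 1, 12, 6, 7, 3, 9, 4, 11, 8]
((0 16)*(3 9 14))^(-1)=(0 16)(3 14 9)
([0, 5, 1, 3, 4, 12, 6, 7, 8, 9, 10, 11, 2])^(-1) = [0, 2, 12, 3, 4, 1, 6, 7, 8, 9, 10, 11, 5]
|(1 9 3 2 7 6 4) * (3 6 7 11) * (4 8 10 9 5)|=12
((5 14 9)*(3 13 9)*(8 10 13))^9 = ((3 8 10 13 9 5 14))^9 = (3 10 9 14 8 13 5)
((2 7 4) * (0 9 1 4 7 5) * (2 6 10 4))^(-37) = (0 2 9 5 1)(4 10 6)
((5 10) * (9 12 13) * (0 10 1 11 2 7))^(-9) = ((0 10 5 1 11 2 7)(9 12 13))^(-9) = (13)(0 2 1 10 7 11 5)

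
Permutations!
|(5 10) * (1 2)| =2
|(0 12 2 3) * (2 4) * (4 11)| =6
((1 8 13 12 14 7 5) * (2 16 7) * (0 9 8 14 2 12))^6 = (0 8)(1 5 7 16 2 12 14)(9 13)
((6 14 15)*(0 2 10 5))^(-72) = (15)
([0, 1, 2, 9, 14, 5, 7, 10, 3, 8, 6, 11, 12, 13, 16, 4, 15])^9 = (4 14 16 15)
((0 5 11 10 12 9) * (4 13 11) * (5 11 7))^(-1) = (0 9 12 10 11)(4 5 7 13)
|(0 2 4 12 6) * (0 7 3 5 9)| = 9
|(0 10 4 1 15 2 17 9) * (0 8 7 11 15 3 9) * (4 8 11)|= 12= |(0 10 8 7 4 1 3 9 11 15 2 17)|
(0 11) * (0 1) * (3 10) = (0 11 1)(3 10) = [11, 0, 2, 10, 4, 5, 6, 7, 8, 9, 3, 1]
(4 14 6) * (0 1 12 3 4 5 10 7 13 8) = [1, 12, 2, 4, 14, 10, 5, 13, 0, 9, 7, 11, 3, 8, 6] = (0 1 12 3 4 14 6 5 10 7 13 8)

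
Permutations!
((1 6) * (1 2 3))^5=(1 6 2 3)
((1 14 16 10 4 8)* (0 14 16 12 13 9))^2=((0 14 12 13 9)(1 16 10 4 8))^2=(0 12 9 14 13)(1 10 8 16 4)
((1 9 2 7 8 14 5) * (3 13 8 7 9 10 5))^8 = ((1 10 5)(2 9)(3 13 8 14))^8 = (14)(1 5 10)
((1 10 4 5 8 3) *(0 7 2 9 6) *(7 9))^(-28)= (0 6 9)(1 4 8)(3 10 5)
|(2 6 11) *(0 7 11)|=|(0 7 11 2 6)|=5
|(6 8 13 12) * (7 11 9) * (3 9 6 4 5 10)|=11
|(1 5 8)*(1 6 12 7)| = |(1 5 8 6 12 7)| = 6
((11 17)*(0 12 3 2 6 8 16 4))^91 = (0 2 16 12 6 4 3 8)(11 17)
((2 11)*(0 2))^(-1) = ((0 2 11))^(-1) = (0 11 2)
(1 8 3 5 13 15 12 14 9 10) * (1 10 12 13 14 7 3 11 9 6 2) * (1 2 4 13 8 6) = (1 6 4 13 15 8 11 9 12 7 3 5 14) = [0, 6, 2, 5, 13, 14, 4, 3, 11, 12, 10, 9, 7, 15, 1, 8]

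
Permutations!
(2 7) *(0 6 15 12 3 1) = (0 6 15 12 3 1)(2 7) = [6, 0, 7, 1, 4, 5, 15, 2, 8, 9, 10, 11, 3, 13, 14, 12]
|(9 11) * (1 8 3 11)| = |(1 8 3 11 9)| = 5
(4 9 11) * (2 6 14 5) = (2 6 14 5)(4 9 11) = [0, 1, 6, 3, 9, 2, 14, 7, 8, 11, 10, 4, 12, 13, 5]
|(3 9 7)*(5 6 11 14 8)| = |(3 9 7)(5 6 11 14 8)| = 15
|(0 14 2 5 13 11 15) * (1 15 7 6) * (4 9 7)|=|(0 14 2 5 13 11 4 9 7 6 1 15)|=12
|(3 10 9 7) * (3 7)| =3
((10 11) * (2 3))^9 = (2 3)(10 11) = ((2 3)(10 11))^9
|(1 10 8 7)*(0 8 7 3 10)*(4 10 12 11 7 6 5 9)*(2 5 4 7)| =30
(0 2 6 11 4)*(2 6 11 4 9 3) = [6, 1, 11, 2, 0, 5, 4, 7, 8, 3, 10, 9] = (0 6 4)(2 11 9 3)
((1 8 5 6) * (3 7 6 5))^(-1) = (1 6 7 3 8) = ((1 8 3 7 6))^(-1)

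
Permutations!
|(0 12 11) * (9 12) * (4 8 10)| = 12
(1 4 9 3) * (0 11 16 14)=(0 11 16 14)(1 4 9 3)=[11, 4, 2, 1, 9, 5, 6, 7, 8, 3, 10, 16, 12, 13, 0, 15, 14]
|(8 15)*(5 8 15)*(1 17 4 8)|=|(1 17 4 8 5)|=5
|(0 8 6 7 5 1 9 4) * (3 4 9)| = |(9)(0 8 6 7 5 1 3 4)| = 8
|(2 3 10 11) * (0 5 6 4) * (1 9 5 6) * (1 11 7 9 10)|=24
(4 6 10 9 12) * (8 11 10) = [0, 1, 2, 3, 6, 5, 8, 7, 11, 12, 9, 10, 4] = (4 6 8 11 10 9 12)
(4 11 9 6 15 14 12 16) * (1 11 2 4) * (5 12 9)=(1 11 5 12 16)(2 4)(6 15 14 9)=[0, 11, 4, 3, 2, 12, 15, 7, 8, 6, 10, 5, 16, 13, 9, 14, 1]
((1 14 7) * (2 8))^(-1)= (1 7 14)(2 8)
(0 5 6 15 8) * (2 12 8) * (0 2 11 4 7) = (0 5 6 15 11 4 7)(2 12 8) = [5, 1, 12, 3, 7, 6, 15, 0, 2, 9, 10, 4, 8, 13, 14, 11]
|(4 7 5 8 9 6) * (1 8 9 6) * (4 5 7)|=5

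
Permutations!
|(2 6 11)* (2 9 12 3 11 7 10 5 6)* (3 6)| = |(3 11 9 12 6 7 10 5)| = 8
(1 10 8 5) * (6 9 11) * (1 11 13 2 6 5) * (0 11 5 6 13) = [11, 10, 13, 3, 4, 5, 9, 7, 1, 0, 8, 6, 12, 2] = (0 11 6 9)(1 10 8)(2 13)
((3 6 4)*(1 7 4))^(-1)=((1 7 4 3 6))^(-1)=(1 6 3 4 7)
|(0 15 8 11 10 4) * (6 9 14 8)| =|(0 15 6 9 14 8 11 10 4)| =9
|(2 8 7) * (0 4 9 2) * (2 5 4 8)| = 3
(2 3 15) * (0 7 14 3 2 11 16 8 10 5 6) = [7, 1, 2, 15, 4, 6, 0, 14, 10, 9, 5, 16, 12, 13, 3, 11, 8] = (0 7 14 3 15 11 16 8 10 5 6)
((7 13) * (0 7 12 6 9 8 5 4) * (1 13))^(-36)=((0 7 1 13 12 6 9 8 5 4))^(-36)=(0 12 5 1 9)(4 13 8 7 6)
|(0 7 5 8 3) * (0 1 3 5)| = |(0 7)(1 3)(5 8)| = 2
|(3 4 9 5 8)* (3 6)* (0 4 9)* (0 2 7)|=|(0 4 2 7)(3 9 5 8 6)|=20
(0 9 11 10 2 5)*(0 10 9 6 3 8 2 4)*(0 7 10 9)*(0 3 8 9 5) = (0 6 8 2)(3 9 11)(4 7 10) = [6, 1, 0, 9, 7, 5, 8, 10, 2, 11, 4, 3]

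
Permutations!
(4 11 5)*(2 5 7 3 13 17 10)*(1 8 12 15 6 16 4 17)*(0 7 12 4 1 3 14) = (0 7 14)(1 8 4 11 12 15 6 16)(2 5 17 10)(3 13) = [7, 8, 5, 13, 11, 17, 16, 14, 4, 9, 2, 12, 15, 3, 0, 6, 1, 10]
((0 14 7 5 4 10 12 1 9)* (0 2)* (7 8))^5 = ((0 14 8 7 5 4 10 12 1 9 2))^5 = (0 4 2 5 9 7 1 8 12 14 10)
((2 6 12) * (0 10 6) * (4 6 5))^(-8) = (0 2 12 6 4 5 10)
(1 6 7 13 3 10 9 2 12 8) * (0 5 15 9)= (0 5 15 9 2 12 8 1 6 7 13 3 10)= [5, 6, 12, 10, 4, 15, 7, 13, 1, 2, 0, 11, 8, 3, 14, 9]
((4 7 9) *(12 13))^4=((4 7 9)(12 13))^4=(13)(4 7 9)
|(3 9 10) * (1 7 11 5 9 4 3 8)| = 14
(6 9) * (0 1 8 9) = (0 1 8 9 6) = [1, 8, 2, 3, 4, 5, 0, 7, 9, 6]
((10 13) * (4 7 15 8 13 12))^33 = ((4 7 15 8 13 10 12))^33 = (4 10 8 7 12 13 15)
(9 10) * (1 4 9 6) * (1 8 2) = (1 4 9 10 6 8 2) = [0, 4, 1, 3, 9, 5, 8, 7, 2, 10, 6]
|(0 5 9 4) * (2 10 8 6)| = |(0 5 9 4)(2 10 8 6)| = 4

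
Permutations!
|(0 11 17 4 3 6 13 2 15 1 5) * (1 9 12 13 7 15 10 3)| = |(0 11 17 4 1 5)(2 10 3 6 7 15 9 12 13)| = 18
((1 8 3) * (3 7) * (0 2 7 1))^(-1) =((0 2 7 3)(1 8))^(-1) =(0 3 7 2)(1 8)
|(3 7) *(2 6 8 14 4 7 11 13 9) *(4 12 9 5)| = |(2 6 8 14 12 9)(3 11 13 5 4 7)| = 6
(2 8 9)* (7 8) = (2 7 8 9) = [0, 1, 7, 3, 4, 5, 6, 8, 9, 2]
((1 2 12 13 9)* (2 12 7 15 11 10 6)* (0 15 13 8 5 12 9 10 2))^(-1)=(0 6 10 13 7 2 11 15)(1 9)(5 8 12)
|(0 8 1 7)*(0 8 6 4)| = |(0 6 4)(1 7 8)| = 3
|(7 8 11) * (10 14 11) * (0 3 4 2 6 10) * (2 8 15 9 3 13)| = 13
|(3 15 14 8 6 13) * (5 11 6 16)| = 9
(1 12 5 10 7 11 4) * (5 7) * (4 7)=(1 12 4)(5 10)(7 11)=[0, 12, 2, 3, 1, 10, 6, 11, 8, 9, 5, 7, 4]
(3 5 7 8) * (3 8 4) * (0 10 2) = (0 10 2)(3 5 7 4) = [10, 1, 0, 5, 3, 7, 6, 4, 8, 9, 2]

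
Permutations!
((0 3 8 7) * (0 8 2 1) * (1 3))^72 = (8)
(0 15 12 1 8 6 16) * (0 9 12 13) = (0 15 13)(1 8 6 16 9 12) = [15, 8, 2, 3, 4, 5, 16, 7, 6, 12, 10, 11, 1, 0, 14, 13, 9]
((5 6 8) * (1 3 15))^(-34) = (1 15 3)(5 8 6)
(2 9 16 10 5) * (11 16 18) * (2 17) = (2 9 18 11 16 10 5 17) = [0, 1, 9, 3, 4, 17, 6, 7, 8, 18, 5, 16, 12, 13, 14, 15, 10, 2, 11]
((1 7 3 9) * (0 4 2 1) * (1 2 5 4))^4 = (0 9 3 7 1)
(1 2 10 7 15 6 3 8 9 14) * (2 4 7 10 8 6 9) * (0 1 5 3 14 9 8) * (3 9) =[1, 4, 0, 6, 7, 9, 14, 15, 2, 3, 10, 11, 12, 13, 5, 8] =(0 1 4 7 15 8 2)(3 6 14 5 9)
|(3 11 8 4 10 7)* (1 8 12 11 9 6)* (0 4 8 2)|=18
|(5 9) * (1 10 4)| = 6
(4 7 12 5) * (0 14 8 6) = (0 14 8 6)(4 7 12 5) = [14, 1, 2, 3, 7, 4, 0, 12, 6, 9, 10, 11, 5, 13, 8]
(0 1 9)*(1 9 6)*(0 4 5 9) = (1 6)(4 5 9) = [0, 6, 2, 3, 5, 9, 1, 7, 8, 4]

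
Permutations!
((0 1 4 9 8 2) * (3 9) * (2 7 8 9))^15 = ((9)(0 1 4 3 2)(7 8))^15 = (9)(7 8)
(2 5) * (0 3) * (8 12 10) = (0 3)(2 5)(8 12 10) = [3, 1, 5, 0, 4, 2, 6, 7, 12, 9, 8, 11, 10]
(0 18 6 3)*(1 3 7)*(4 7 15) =(0 18 6 15 4 7 1 3) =[18, 3, 2, 0, 7, 5, 15, 1, 8, 9, 10, 11, 12, 13, 14, 4, 16, 17, 6]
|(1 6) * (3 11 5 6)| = |(1 3 11 5 6)| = 5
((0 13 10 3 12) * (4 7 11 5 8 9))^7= (0 10 12 13 3)(4 7 11 5 8 9)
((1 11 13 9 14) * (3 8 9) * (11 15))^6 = (1 9 3 11)(8 13 15 14)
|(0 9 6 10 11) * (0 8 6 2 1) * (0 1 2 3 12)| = |(0 9 3 12)(6 10 11 8)| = 4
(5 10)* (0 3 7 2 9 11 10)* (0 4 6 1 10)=(0 3 7 2 9 11)(1 10 5 4 6)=[3, 10, 9, 7, 6, 4, 1, 2, 8, 11, 5, 0]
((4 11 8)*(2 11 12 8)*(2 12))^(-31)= (2 4 8 12 11)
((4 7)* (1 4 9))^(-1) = ((1 4 7 9))^(-1) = (1 9 7 4)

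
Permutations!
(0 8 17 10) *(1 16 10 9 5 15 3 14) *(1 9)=(0 8 17 1 16 10)(3 14 9 5 15)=[8, 16, 2, 14, 4, 15, 6, 7, 17, 5, 0, 11, 12, 13, 9, 3, 10, 1]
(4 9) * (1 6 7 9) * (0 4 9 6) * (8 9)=[4, 0, 2, 3, 1, 5, 7, 6, 9, 8]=(0 4 1)(6 7)(8 9)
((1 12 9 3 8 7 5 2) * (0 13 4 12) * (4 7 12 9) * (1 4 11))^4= (0 2 8)(1 5 3)(4 12 13)(7 9 11)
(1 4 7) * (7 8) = [0, 4, 2, 3, 8, 5, 6, 1, 7] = (1 4 8 7)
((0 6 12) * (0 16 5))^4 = ((0 6 12 16 5))^4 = (0 5 16 12 6)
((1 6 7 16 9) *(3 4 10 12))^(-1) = (1 9 16 7 6)(3 12 10 4)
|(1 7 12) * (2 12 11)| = |(1 7 11 2 12)| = 5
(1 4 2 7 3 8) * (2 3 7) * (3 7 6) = [0, 4, 2, 8, 7, 5, 3, 6, 1] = (1 4 7 6 3 8)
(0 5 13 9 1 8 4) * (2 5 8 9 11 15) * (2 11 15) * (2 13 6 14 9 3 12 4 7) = (0 8 7 2 5 6 14 9 1 3 12 4)(11 13 15) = [8, 3, 5, 12, 0, 6, 14, 2, 7, 1, 10, 13, 4, 15, 9, 11]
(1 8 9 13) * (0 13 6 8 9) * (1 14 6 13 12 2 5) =(0 12 2 5 1 9 13 14 6 8) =[12, 9, 5, 3, 4, 1, 8, 7, 0, 13, 10, 11, 2, 14, 6]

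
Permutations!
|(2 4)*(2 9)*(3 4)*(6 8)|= |(2 3 4 9)(6 8)|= 4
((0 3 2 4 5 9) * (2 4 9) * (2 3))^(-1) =(0 9 2)(3 5 4)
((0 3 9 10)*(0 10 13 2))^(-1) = ((0 3 9 13 2))^(-1) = (0 2 13 9 3)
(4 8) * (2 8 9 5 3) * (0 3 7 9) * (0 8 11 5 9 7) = (0 3 2 11 5)(4 8) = [3, 1, 11, 2, 8, 0, 6, 7, 4, 9, 10, 5]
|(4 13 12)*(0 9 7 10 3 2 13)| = |(0 9 7 10 3 2 13 12 4)| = 9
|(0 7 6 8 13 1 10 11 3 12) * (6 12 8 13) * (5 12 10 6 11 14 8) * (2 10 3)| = 15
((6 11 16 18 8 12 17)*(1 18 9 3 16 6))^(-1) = (1 17 12 8 18)(3 9 16)(6 11)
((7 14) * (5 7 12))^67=((5 7 14 12))^67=(5 12 14 7)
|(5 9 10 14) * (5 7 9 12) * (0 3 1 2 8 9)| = |(0 3 1 2 8 9 10 14 7)(5 12)| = 18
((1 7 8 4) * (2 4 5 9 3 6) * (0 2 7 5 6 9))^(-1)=(0 5 1 4 2)(3 9)(6 8 7)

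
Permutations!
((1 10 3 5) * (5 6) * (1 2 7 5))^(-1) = (1 6 3 10)(2 5 7)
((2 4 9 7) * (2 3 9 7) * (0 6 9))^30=((0 6 9 2 4 7 3))^30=(0 9 4 3 6 2 7)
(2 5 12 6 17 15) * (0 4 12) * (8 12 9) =(0 4 9 8 12 6 17 15 2 5) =[4, 1, 5, 3, 9, 0, 17, 7, 12, 8, 10, 11, 6, 13, 14, 2, 16, 15]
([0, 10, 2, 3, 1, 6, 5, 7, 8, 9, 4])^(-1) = (1 4 10)(5 6)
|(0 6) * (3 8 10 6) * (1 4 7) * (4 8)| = |(0 3 4 7 1 8 10 6)| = 8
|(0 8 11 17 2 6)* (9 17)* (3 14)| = |(0 8 11 9 17 2 6)(3 14)| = 14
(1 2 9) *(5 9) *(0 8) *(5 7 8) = (0 5 9 1 2 7 8) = [5, 2, 7, 3, 4, 9, 6, 8, 0, 1]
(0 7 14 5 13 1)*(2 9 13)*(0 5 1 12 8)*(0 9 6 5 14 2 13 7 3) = [3, 14, 6, 0, 4, 13, 5, 2, 9, 7, 10, 11, 8, 12, 1] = (0 3)(1 14)(2 6 5 13 12 8 9 7)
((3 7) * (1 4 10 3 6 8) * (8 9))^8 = ((1 4 10 3 7 6 9 8))^8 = (10)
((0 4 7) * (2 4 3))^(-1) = (0 7 4 2 3) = ((0 3 2 4 7))^(-1)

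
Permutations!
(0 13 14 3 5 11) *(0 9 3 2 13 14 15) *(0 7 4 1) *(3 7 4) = [14, 0, 13, 5, 1, 11, 6, 3, 8, 7, 10, 9, 12, 15, 2, 4] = (0 14 2 13 15 4 1)(3 5 11 9 7)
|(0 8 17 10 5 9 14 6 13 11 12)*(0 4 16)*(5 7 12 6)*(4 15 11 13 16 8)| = |(0 4 8 17 10 7 12 15 11 6 16)(5 9 14)| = 33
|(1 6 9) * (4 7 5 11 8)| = 15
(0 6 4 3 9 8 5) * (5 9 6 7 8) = [7, 1, 2, 6, 3, 0, 4, 8, 9, 5] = (0 7 8 9 5)(3 6 4)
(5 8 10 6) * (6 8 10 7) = (5 10 8 7 6) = [0, 1, 2, 3, 4, 10, 5, 6, 7, 9, 8]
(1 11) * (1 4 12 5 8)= [0, 11, 2, 3, 12, 8, 6, 7, 1, 9, 10, 4, 5]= (1 11 4 12 5 8)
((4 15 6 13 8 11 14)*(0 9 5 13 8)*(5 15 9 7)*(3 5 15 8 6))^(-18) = (15)(4 8 14 9 11)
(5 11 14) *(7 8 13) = [0, 1, 2, 3, 4, 11, 6, 8, 13, 9, 10, 14, 12, 7, 5] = (5 11 14)(7 8 13)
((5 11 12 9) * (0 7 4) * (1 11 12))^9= (12)(1 11)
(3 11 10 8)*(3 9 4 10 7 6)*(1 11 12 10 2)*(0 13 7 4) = (0 13 7 6 3 12 10 8 9)(1 11 4 2) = [13, 11, 1, 12, 2, 5, 3, 6, 9, 0, 8, 4, 10, 7]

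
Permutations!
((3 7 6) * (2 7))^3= ((2 7 6 3))^3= (2 3 6 7)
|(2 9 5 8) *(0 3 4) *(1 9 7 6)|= |(0 3 4)(1 9 5 8 2 7 6)|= 21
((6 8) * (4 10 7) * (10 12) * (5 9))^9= ((4 12 10 7)(5 9)(6 8))^9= (4 12 10 7)(5 9)(6 8)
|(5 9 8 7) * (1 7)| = 5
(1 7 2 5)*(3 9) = (1 7 2 5)(3 9) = [0, 7, 5, 9, 4, 1, 6, 2, 8, 3]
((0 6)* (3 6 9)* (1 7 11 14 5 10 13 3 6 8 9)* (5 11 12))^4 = (14)(0 5 8 1 10 9 7 13 6 12 3)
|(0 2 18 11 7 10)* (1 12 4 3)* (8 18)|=|(0 2 8 18 11 7 10)(1 12 4 3)|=28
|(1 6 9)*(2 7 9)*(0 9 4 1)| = 10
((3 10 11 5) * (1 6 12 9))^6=((1 6 12 9)(3 10 11 5))^6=(1 12)(3 11)(5 10)(6 9)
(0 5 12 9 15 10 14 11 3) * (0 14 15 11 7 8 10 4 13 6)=(0 5 12 9 11 3 14 7 8 10 15 4 13 6)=[5, 1, 2, 14, 13, 12, 0, 8, 10, 11, 15, 3, 9, 6, 7, 4]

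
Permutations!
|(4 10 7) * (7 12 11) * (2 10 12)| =|(2 10)(4 12 11 7)| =4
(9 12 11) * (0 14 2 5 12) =(0 14 2 5 12 11 9) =[14, 1, 5, 3, 4, 12, 6, 7, 8, 0, 10, 9, 11, 13, 2]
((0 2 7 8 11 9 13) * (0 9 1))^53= (0 1 11 8 7 2)(9 13)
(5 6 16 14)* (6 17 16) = (5 17 16 14) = [0, 1, 2, 3, 4, 17, 6, 7, 8, 9, 10, 11, 12, 13, 5, 15, 14, 16]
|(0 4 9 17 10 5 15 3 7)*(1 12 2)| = 9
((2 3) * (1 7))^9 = (1 7)(2 3)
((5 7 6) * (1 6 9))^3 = ((1 6 5 7 9))^3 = (1 7 6 9 5)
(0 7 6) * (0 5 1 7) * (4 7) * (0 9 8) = (0 9 8)(1 4 7 6 5) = [9, 4, 2, 3, 7, 1, 5, 6, 0, 8]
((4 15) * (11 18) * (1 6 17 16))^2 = (18)(1 17)(6 16)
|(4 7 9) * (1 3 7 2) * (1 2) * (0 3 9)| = 3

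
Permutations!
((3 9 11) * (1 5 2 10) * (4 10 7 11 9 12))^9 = ((1 5 2 7 11 3 12 4 10))^9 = (12)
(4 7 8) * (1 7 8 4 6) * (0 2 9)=(0 2 9)(1 7 4 8 6)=[2, 7, 9, 3, 8, 5, 1, 4, 6, 0]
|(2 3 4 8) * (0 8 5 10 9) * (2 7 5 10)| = |(0 8 7 5 2 3 4 10 9)| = 9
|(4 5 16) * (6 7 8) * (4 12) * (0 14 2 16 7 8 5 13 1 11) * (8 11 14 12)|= 22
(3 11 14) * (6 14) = (3 11 6 14) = [0, 1, 2, 11, 4, 5, 14, 7, 8, 9, 10, 6, 12, 13, 3]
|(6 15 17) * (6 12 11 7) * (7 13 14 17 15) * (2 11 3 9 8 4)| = 10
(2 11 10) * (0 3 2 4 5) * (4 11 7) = (0 3 2 7 4 5)(10 11) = [3, 1, 7, 2, 5, 0, 6, 4, 8, 9, 11, 10]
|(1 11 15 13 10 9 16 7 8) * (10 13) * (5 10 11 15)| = 9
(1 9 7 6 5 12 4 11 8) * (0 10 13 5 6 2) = [10, 9, 0, 3, 11, 12, 6, 2, 1, 7, 13, 8, 4, 5] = (0 10 13 5 12 4 11 8 1 9 7 2)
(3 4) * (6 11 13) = (3 4)(6 11 13) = [0, 1, 2, 4, 3, 5, 11, 7, 8, 9, 10, 13, 12, 6]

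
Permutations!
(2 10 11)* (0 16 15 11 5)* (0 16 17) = (0 17)(2 10 5 16 15 11) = [17, 1, 10, 3, 4, 16, 6, 7, 8, 9, 5, 2, 12, 13, 14, 11, 15, 0]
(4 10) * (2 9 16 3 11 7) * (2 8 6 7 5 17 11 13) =[0, 1, 9, 13, 10, 17, 7, 8, 6, 16, 4, 5, 12, 2, 14, 15, 3, 11] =(2 9 16 3 13)(4 10)(5 17 11)(6 7 8)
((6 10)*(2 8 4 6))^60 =((2 8 4 6 10))^60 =(10)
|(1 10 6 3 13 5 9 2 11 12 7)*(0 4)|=|(0 4)(1 10 6 3 13 5 9 2 11 12 7)|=22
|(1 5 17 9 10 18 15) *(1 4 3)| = 9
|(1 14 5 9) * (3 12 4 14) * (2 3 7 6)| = |(1 7 6 2 3 12 4 14 5 9)| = 10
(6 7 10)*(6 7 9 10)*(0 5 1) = [5, 0, 2, 3, 4, 1, 9, 6, 8, 10, 7] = (0 5 1)(6 9 10 7)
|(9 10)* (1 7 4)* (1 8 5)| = |(1 7 4 8 5)(9 10)| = 10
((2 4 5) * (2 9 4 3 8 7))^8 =(4 9 5)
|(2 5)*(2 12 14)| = |(2 5 12 14)| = 4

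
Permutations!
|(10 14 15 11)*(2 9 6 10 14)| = 12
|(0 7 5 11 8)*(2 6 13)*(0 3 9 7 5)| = 21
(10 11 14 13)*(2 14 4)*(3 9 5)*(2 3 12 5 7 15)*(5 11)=[0, 1, 14, 9, 3, 12, 6, 15, 8, 7, 5, 4, 11, 10, 13, 2]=(2 14 13 10 5 12 11 4 3 9 7 15)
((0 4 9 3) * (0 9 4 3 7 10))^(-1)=(0 10 7 9 3)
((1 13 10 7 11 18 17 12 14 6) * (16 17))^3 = (1 7 16 14 13 11 17 6 10 18 12)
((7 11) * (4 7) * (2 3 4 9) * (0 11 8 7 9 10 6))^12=((0 11 10 6)(2 3 4 9)(7 8))^12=(11)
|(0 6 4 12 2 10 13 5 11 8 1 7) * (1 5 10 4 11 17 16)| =|(0 6 11 8 5 17 16 1 7)(2 4 12)(10 13)| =18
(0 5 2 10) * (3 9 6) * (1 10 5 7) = (0 7 1 10)(2 5)(3 9 6) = [7, 10, 5, 9, 4, 2, 3, 1, 8, 6, 0]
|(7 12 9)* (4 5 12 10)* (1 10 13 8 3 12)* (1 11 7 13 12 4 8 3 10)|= |(3 4 5 11 7 12 9 13)(8 10)|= 8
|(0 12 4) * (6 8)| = |(0 12 4)(6 8)| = 6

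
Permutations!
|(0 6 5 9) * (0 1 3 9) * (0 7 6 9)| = |(0 9 1 3)(5 7 6)| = 12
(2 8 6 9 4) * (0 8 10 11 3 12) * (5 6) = (0 8 5 6 9 4 2 10 11 3 12) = [8, 1, 10, 12, 2, 6, 9, 7, 5, 4, 11, 3, 0]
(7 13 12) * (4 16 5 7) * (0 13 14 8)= (0 13 12 4 16 5 7 14 8)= [13, 1, 2, 3, 16, 7, 6, 14, 0, 9, 10, 11, 4, 12, 8, 15, 5]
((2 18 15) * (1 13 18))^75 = (18)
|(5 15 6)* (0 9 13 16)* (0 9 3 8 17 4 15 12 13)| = 12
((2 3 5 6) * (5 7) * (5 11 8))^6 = (2 6 5 8 11 7 3)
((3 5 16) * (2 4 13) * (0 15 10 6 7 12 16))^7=(0 3 12 6 15 5 16 7 10)(2 4 13)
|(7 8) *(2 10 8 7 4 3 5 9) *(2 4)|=|(2 10 8)(3 5 9 4)|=12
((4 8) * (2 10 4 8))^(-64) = (2 4 10)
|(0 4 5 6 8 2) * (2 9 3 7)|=9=|(0 4 5 6 8 9 3 7 2)|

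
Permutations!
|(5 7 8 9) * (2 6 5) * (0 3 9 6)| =|(0 3 9 2)(5 7 8 6)| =4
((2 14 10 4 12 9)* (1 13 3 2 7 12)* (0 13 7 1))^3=(0 2 4 3 10 13 14)(1 9 12 7)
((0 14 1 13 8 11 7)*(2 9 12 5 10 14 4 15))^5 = ((0 4 15 2 9 12 5 10 14 1 13 8 11 7))^5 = (0 12 13 4 5 8 15 10 11 2 14 7 9 1)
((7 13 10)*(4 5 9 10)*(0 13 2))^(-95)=((0 13 4 5 9 10 7 2))^(-95)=(0 13 4 5 9 10 7 2)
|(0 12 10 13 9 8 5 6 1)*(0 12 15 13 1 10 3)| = 11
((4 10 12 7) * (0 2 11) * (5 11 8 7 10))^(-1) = (0 11 5 4 7 8 2)(10 12)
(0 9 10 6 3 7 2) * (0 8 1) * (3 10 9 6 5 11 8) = (0 6 10 5 11 8 1)(2 3 7) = [6, 0, 3, 7, 4, 11, 10, 2, 1, 9, 5, 8]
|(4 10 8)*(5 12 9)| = |(4 10 8)(5 12 9)| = 3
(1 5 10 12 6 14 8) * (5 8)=[0, 8, 2, 3, 4, 10, 14, 7, 1, 9, 12, 11, 6, 13, 5]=(1 8)(5 10 12 6 14)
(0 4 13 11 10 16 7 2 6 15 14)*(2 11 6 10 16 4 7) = (0 7 11 16 2 10 4 13 6 15 14) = [7, 1, 10, 3, 13, 5, 15, 11, 8, 9, 4, 16, 12, 6, 0, 14, 2]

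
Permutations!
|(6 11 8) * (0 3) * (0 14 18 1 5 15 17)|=|(0 3 14 18 1 5 15 17)(6 11 8)|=24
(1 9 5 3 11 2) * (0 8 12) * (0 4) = (0 8 12 4)(1 9 5 3 11 2) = [8, 9, 1, 11, 0, 3, 6, 7, 12, 5, 10, 2, 4]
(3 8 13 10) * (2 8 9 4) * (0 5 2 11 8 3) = [5, 1, 3, 9, 11, 2, 6, 7, 13, 4, 0, 8, 12, 10] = (0 5 2 3 9 4 11 8 13 10)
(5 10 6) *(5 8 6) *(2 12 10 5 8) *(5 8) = (2 12 10 5 8 6) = [0, 1, 12, 3, 4, 8, 2, 7, 6, 9, 5, 11, 10]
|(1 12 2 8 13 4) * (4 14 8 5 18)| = |(1 12 2 5 18 4)(8 13 14)| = 6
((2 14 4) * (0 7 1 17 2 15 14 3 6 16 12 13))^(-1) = (0 13 12 16 6 3 2 17 1 7)(4 14 15)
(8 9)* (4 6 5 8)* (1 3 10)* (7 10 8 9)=(1 3 8 7 10)(4 6 5 9)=[0, 3, 2, 8, 6, 9, 5, 10, 7, 4, 1]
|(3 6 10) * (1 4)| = |(1 4)(3 6 10)| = 6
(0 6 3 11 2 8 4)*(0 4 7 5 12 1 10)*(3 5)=[6, 10, 8, 11, 4, 12, 5, 3, 7, 9, 0, 2, 1]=(0 6 5 12 1 10)(2 8 7 3 11)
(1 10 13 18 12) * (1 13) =[0, 10, 2, 3, 4, 5, 6, 7, 8, 9, 1, 11, 13, 18, 14, 15, 16, 17, 12] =(1 10)(12 13 18)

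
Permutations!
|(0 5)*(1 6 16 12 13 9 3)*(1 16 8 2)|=20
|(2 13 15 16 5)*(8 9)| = 10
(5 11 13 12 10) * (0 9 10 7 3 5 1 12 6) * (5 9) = [5, 12, 2, 9, 4, 11, 0, 3, 8, 10, 1, 13, 7, 6] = (0 5 11 13 6)(1 12 7 3 9 10)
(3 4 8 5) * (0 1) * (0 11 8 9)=(0 1 11 8 5 3 4 9)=[1, 11, 2, 4, 9, 3, 6, 7, 5, 0, 10, 8]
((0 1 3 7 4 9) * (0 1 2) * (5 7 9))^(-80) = (1 3 9)(4 5 7)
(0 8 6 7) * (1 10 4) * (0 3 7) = (0 8 6)(1 10 4)(3 7) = [8, 10, 2, 7, 1, 5, 0, 3, 6, 9, 4]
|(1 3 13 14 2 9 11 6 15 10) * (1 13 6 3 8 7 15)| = 12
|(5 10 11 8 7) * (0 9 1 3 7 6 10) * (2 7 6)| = 11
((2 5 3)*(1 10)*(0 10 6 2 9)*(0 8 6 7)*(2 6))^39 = (0 7 1 10)(2 8 9 3 5)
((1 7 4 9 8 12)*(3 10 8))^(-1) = ((1 7 4 9 3 10 8 12))^(-1) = (1 12 8 10 3 9 4 7)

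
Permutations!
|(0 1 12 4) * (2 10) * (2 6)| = |(0 1 12 4)(2 10 6)| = 12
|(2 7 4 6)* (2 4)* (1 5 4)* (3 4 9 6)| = |(1 5 9 6)(2 7)(3 4)| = 4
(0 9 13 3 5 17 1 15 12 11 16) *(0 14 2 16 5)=(0 9 13 3)(1 15 12 11 5 17)(2 16 14)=[9, 15, 16, 0, 4, 17, 6, 7, 8, 13, 10, 5, 11, 3, 2, 12, 14, 1]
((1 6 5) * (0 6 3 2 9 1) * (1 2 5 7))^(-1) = (0 5 3 1 7 6)(2 9)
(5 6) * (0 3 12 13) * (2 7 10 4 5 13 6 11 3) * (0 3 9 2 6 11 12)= [6, 1, 7, 0, 5, 12, 13, 10, 8, 2, 4, 9, 11, 3]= (0 6 13 3)(2 7 10 4 5 12 11 9)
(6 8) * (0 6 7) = [6, 1, 2, 3, 4, 5, 8, 0, 7] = (0 6 8 7)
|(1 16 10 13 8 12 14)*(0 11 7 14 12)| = |(0 11 7 14 1 16 10 13 8)| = 9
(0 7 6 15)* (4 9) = (0 7 6 15)(4 9) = [7, 1, 2, 3, 9, 5, 15, 6, 8, 4, 10, 11, 12, 13, 14, 0]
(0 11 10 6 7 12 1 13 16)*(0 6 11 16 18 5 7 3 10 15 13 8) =(0 16 6 3 10 11 15 13 18 5 7 12 1 8) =[16, 8, 2, 10, 4, 7, 3, 12, 0, 9, 11, 15, 1, 18, 14, 13, 6, 17, 5]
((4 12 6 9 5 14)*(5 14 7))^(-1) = ((4 12 6 9 14)(5 7))^(-1) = (4 14 9 6 12)(5 7)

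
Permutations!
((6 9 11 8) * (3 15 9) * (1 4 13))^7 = (1 4 13)(3 15 9 11 8 6)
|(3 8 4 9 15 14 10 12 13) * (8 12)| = 6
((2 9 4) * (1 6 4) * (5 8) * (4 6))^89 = ((1 4 2 9)(5 8))^89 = (1 4 2 9)(5 8)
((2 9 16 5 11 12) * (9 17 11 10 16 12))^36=((2 17 11 9 12)(5 10 16))^36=(2 17 11 9 12)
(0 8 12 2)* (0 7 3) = (0 8 12 2 7 3) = [8, 1, 7, 0, 4, 5, 6, 3, 12, 9, 10, 11, 2]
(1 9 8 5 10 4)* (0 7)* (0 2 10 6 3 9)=[7, 0, 10, 9, 1, 6, 3, 2, 5, 8, 4]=(0 7 2 10 4 1)(3 9 8 5 6)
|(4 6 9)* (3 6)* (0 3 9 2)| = 4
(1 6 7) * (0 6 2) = (0 6 7 1 2) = [6, 2, 0, 3, 4, 5, 7, 1]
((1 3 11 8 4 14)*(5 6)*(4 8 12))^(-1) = (1 14 4 12 11 3)(5 6)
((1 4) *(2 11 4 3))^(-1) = (1 4 11 2 3)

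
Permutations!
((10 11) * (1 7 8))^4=(11)(1 7 8)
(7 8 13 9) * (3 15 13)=(3 15 13 9 7 8)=[0, 1, 2, 15, 4, 5, 6, 8, 3, 7, 10, 11, 12, 9, 14, 13]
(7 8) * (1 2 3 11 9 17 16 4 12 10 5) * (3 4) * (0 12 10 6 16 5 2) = (0 12 6 16 3 11 9 17 5 1)(2 4 10)(7 8) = [12, 0, 4, 11, 10, 1, 16, 8, 7, 17, 2, 9, 6, 13, 14, 15, 3, 5]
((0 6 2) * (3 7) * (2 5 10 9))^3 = (0 10)(2 5)(3 7)(6 9)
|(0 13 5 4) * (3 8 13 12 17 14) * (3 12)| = |(0 3 8 13 5 4)(12 17 14)| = 6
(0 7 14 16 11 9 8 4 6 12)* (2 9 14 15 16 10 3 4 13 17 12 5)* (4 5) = (0 7 15 16 11 14 10 3 5 2 9 8 13 17 12)(4 6) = [7, 1, 9, 5, 6, 2, 4, 15, 13, 8, 3, 14, 0, 17, 10, 16, 11, 12]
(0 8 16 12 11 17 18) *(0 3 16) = (0 8)(3 16 12 11 17 18) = [8, 1, 2, 16, 4, 5, 6, 7, 0, 9, 10, 17, 11, 13, 14, 15, 12, 18, 3]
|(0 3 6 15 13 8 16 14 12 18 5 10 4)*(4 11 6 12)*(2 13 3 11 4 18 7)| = 16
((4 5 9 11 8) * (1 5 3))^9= ((1 5 9 11 8 4 3))^9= (1 9 8 3 5 11 4)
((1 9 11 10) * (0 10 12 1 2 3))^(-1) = ((0 10 2 3)(1 9 11 12))^(-1) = (0 3 2 10)(1 12 11 9)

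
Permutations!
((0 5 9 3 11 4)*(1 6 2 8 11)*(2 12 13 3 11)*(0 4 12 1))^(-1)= ((0 5 9 11 12 13 3)(1 6)(2 8))^(-1)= (0 3 13 12 11 9 5)(1 6)(2 8)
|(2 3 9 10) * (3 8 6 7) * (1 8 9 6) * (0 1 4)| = 12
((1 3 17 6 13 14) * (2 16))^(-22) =(1 17 13)(3 6 14)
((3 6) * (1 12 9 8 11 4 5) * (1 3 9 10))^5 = (1 10 12)(3 4 8 6 5 11 9)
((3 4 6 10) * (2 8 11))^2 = ((2 8 11)(3 4 6 10))^2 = (2 11 8)(3 6)(4 10)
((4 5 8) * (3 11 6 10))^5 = (3 11 6 10)(4 8 5) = ((3 11 6 10)(4 5 8))^5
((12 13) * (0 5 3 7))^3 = (0 7 3 5)(12 13)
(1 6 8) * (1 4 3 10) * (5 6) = (1 5 6 8 4 3 10) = [0, 5, 2, 10, 3, 6, 8, 7, 4, 9, 1]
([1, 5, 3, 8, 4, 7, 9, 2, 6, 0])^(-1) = (0 9 6 8 3 2 7 5 1)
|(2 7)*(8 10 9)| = 6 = |(2 7)(8 10 9)|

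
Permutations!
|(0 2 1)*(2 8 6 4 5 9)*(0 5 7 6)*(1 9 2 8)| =6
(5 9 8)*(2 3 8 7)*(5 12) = [0, 1, 3, 8, 4, 9, 6, 2, 12, 7, 10, 11, 5] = (2 3 8 12 5 9 7)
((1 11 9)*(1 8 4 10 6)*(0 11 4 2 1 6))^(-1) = (0 10 4 1 2 8 9 11)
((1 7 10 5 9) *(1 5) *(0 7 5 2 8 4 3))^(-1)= (0 3 4 8 2 9 5 1 10 7)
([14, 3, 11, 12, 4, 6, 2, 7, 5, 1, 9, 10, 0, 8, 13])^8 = (0 10 8 3 2 14 9 5 12 11 13 1 6)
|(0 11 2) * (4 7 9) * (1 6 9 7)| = 12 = |(0 11 2)(1 6 9 4)|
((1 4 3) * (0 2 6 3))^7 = ((0 2 6 3 1 4))^7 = (0 2 6 3 1 4)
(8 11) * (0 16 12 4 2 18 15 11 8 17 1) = [16, 0, 18, 3, 2, 5, 6, 7, 8, 9, 10, 17, 4, 13, 14, 11, 12, 1, 15] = (0 16 12 4 2 18 15 11 17 1)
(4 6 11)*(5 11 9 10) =(4 6 9 10 5 11) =[0, 1, 2, 3, 6, 11, 9, 7, 8, 10, 5, 4]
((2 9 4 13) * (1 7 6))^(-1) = (1 6 7)(2 13 4 9)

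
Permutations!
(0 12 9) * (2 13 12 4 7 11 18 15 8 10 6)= [4, 1, 13, 3, 7, 5, 2, 11, 10, 0, 6, 18, 9, 12, 14, 8, 16, 17, 15]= (0 4 7 11 18 15 8 10 6 2 13 12 9)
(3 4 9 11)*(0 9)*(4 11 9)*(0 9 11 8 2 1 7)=(0 4 9 11 3 8 2 1 7)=[4, 7, 1, 8, 9, 5, 6, 0, 2, 11, 10, 3]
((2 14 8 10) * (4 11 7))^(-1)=((2 14 8 10)(4 11 7))^(-1)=(2 10 8 14)(4 7 11)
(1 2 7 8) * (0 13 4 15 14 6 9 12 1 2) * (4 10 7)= (0 13 10 7 8 2 4 15 14 6 9 12 1)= [13, 0, 4, 3, 15, 5, 9, 8, 2, 12, 7, 11, 1, 10, 6, 14]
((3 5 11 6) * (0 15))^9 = (0 15)(3 5 11 6)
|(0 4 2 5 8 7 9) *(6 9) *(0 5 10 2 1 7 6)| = 4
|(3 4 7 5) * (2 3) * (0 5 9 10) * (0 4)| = 4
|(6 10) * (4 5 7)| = |(4 5 7)(6 10)| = 6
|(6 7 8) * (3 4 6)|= 5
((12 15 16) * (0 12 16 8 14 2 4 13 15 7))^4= (16)(0 12 7)(2 8 13)(4 14 15)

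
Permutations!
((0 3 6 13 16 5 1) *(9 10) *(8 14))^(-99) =((0 3 6 13 16 5 1)(8 14)(9 10))^(-99) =(0 1 5 16 13 6 3)(8 14)(9 10)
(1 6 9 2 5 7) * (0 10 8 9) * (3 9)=(0 10 8 3 9 2 5 7 1 6)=[10, 6, 5, 9, 4, 7, 0, 1, 3, 2, 8]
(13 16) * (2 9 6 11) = (2 9 6 11)(13 16) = [0, 1, 9, 3, 4, 5, 11, 7, 8, 6, 10, 2, 12, 16, 14, 15, 13]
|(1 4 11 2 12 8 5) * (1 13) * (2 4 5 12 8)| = |(1 5 13)(2 8 12)(4 11)| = 6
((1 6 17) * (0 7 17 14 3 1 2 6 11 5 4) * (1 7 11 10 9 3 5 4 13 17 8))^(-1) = ((0 11 4)(1 10 9 3 7 8)(2 6 14 5 13 17))^(-1) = (0 4 11)(1 8 7 3 9 10)(2 17 13 5 14 6)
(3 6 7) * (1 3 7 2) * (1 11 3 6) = (1 6 2 11 3) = [0, 6, 11, 1, 4, 5, 2, 7, 8, 9, 10, 3]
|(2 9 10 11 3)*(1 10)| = |(1 10 11 3 2 9)| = 6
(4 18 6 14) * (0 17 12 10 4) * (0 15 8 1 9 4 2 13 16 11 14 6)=(0 17 12 10 2 13 16 11 14 15 8 1 9 4 18)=[17, 9, 13, 3, 18, 5, 6, 7, 1, 4, 2, 14, 10, 16, 15, 8, 11, 12, 0]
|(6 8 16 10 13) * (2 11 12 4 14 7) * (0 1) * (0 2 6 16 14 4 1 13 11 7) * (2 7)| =|(0 13 16 10 11 12 1 7 6 8 14)| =11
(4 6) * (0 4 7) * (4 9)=[9, 1, 2, 3, 6, 5, 7, 0, 8, 4]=(0 9 4 6 7)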